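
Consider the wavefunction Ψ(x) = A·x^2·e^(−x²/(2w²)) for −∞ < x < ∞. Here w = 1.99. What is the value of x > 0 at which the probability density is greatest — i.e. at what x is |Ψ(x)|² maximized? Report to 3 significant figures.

x ≈ 2.81

Differentiate |Ψ(x)|² with respect to x and set to zero.
This gives x = √(2)·w.
With w = 1.99, the value of x > 0 at which the probability density is greatest is 2.814.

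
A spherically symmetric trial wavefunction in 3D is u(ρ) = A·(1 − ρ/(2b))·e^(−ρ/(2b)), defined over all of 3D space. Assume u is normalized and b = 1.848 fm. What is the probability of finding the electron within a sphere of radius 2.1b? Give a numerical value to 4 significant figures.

With dV = 4πρ²dρ, the probability is ∫|u|² dV over ρ ≤ 2.1b.
A² is fixed by ∫₀^∞ 4πρ²|u|² dρ = 1, i.e. A² = (8·π·b^3)^(−1).
In terms of t = ρ/b (A², 4π and the length scale all cancel between numerator and denominator), P = [∫_{0}^{2.1} t^2·(1 - t/2)^2·e^(-t) dt] / [∫_{0}^{∞} t^2·(1 - t/2)^2·e^(-t) dt].
With ∫ t^2·(1 - t/2)^2·e^(-t) dt = -(t^4/4 + t^2 + 2·t + 2)·e^(-t) + C, the region integral is ≈ 0.105351 and the full one is 2.
Taking the ratio yields P = 0.052676.

P ≈ 0.05268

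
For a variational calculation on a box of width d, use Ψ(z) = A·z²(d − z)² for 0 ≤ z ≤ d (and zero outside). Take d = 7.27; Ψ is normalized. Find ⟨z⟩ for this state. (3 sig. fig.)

⟨z⟩ = ∫ z |Ψ|² dz over the full domain.
Expanding the polynomial and integrating term by term, since the A² factors cancel between numerator and denominator, ⟨z⟩ = d/2.
With d = 7.27, ⟨z⟩ = 3.635.

⟨z⟩ ≈ 3.64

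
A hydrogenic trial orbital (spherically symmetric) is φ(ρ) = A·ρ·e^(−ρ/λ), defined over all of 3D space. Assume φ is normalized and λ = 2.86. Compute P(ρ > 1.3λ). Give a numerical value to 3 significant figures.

P ≈ 0.877

P = ∫ |φ|² 4πρ² dρ over ρ > 1.3λ.
A² is fixed by ∫₀^∞ 4πρ²|φ|² dρ = 1, i.e. A² = (3·π·λ^5)^(−1).
Let u = ρ/λ; then A², 4π and the length scale all cancel, so P = ∫_{1.3}^{∞} u^4·e^(-2·u) du ÷ ∫_{0}^{∞} u^4·e^(-2·u) du.
Using ∫ u^4·e^(-2·u) du = -(u^4/2 + u^3 + 3·u^2/2 + 3·u/2 + 3/4)·e^(-2·u), the numerator is ≈ 0.65807 and the denominator is 3/4.
This evaluates to P = 0.8774.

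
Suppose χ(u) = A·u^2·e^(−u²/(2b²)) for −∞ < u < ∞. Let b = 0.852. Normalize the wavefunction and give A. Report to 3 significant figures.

Require ∫ |χ|² du = 1 over the whole domain.
With χ = A·u^2·e^(−u²/(2b²)), the integral evaluates to A²·[3·√(π)·b^5/4].
Hence A² = 1/[3·√(π)·b^5/4].
With b = 0.852: A² = 1.676 and A = 1.294.

A ≈ 1.29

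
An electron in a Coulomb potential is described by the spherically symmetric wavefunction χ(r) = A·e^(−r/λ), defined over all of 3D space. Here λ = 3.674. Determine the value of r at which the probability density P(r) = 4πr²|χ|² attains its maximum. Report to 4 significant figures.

Set d/dr [P(r) = 4πr²|χ|²] = 0 and solve for r > 0.
Solving yields r = λ.
With λ = 3.674, the most probable radial distance is 3.6740.

r ≈ 3.674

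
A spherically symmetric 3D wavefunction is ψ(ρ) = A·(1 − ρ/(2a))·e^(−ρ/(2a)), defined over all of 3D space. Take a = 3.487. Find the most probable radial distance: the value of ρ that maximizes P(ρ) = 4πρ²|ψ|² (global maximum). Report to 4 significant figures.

ρ ≈ 18.26

The maximum of P(ρ) = 4πρ²|ψ|² occurs where its derivative vanishes.
Solving yields ρ = a·(√(5) + 3).
With a = 3.487, the most probable radial distance is 18.258.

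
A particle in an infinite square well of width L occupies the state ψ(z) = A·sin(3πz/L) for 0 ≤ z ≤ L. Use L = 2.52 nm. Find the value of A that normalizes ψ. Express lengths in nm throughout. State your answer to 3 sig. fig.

We need A² ∫|f|² dz = 1, taking the integral from 0 to L.
With ψ = A·sin(3πz/L), the integral evaluates to A²·[L/2].
Hence A² = 1/[L/2].
Plugging in L = 2.52 yields A = 0.8909.

A ≈ 0.891 nm^(-1/2)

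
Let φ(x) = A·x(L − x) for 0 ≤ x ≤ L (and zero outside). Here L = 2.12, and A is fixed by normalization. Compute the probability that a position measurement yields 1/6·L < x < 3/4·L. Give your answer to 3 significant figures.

P ≈ 0.861

P = ∫_{1/6·L}^{3/4·L} |φ(x)|² dx.
Since A² = 1/(L^5/30), this is the region integral divided by the full normalization integral.
In terms of u = x/L (A² and the length scale cancel between numerator and denominator), P = [∫_{1/6}^{3/4} u^2·(1 - u)^2 du] / [∫_{0}^{1} u^2·(1 - u)^2 du].
Using ∫ u^2·(1 - u)^2 du = u^3·(6·u^2 - 15·u + 10)/30, the numerator is ≈ 0.028700 and the denominator is 1/30.
The result is P = 0.8610.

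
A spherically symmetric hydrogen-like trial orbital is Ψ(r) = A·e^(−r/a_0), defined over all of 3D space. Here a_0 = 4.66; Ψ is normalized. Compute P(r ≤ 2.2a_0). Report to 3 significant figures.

P ≈ 0.815

P = ∫ |Ψ|² 4πr² dr over r ≤ 2.2a_0.
Normalization gives A² = 1/(π·a_0^3).
Substituting u = r/a_0, A², 4π and the length scale all cancel in the ratio: P = ∫_{0}^{2.2} u^2·e^(-2·u) du / ∫_{0}^{∞} u^2·e^(-2·u) du.
Using ∫ u^2·e^(-2·u) du = -(2·u^2 + 2·u + 1)·e^(-2·u)/4, the numerator is 1/4 - 377·e^(-22/5)/100 and the denominator is 1/4.
Taking the ratio yields P = 0.8149.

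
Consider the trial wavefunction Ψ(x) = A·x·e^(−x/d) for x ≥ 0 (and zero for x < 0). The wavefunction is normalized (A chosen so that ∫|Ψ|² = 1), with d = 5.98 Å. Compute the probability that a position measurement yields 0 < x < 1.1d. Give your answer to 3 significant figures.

P ≈ 0.377

|Ψ|² is the probability density, so P = ∫_{0}^{1.1d} |Ψ|² dx.
With A² fixed by ∫|Ψ|² = 1, i.e. A² = (d^3/4)^(−1), substitute and integrate.
Substituting u = x/d, A² and the length scale cancel in the ratio: P = ∫_{0}^{1.1} u^2·e^(-2·u) du / ∫_{0}^{∞} u^2·e^(-2·u) du.
An antiderivative of u^2·e^(-2·u) is -(2·u^2 + 2·u + 1)·e^(-2·u)/4; evaluating from 0 to 1.1 gives 1/4 - 281·e^(-11/5)/200, while the full integral is 1/4.
The result is P = 0.3773.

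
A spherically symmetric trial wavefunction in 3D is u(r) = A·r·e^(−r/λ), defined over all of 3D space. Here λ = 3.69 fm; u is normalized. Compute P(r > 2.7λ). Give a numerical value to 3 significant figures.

P ≈ 0.373

Integrate the radial probability density 4πr²|u|² over r > 2.7λ.
A² is fixed by ∫₀^∞ 4πr²|u|² dr = 1, i.e. A² = (3·π·λ^5)^(−1).
Substituting t = r/λ, A², 4π and the length scale all cancel in the ratio: P = ∫_{2.7}^{∞} t^4·e^(-2·t) dt / ∫_{0}^{∞} t^4·e^(-2·t) dt.
An antiderivative of t^4·e^(-2·t) is -(t^4/2 + t^3 + 3·t^2/2 + 3·t/2 + 3/4)·e^(-2·t); evaluating from 2.7 to ∞ gives ≈ 0.27998, while the full integral is 3/4.
This evaluates to P = 0.3733.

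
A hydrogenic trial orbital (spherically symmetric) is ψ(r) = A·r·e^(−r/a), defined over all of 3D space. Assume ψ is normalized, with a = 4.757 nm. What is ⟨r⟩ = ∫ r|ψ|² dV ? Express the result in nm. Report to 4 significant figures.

⟨r⟩ ≈ 11.89 nm

The expectation value is the |ψ|²-weighted average of r: ∫ r|ψ|² 4πr² dr.
With ∫₀^∞ r^5 e^(−αr) dr = 5!/α^6, the ratio of the moment integral to the normalization integral gives ⟨r⟩ = 5·a/2.
Putting a = 4.757 gives 11.893.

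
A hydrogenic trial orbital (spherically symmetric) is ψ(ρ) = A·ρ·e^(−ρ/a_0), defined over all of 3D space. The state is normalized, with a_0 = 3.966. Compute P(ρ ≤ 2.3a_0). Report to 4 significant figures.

P ≈ 0.4868

P = ∫ |ψ|² 4πρ² dρ over ρ ≤ 2.3a_0.
Normalization gives A² = 1/(3·π·a_0^5).
In terms of u = ρ/a_0 (A², 4π and the length scale all cancel between numerator and denominator), P = [∫_{0}^{2.3} u^4·e^(-2·u) du] / [∫_{0}^{∞} u^4·e^(-2·u) du].
Using ∫ u^4·e^(-2·u) du = -(u^4/2 + u^3 + 3·u^2/2 + 3·u/2 + 3/4)·e^(-2·u), the numerator is ≈ 0.365074 and the denominator is 3/4.
Taking the ratio yields P = 0.48677.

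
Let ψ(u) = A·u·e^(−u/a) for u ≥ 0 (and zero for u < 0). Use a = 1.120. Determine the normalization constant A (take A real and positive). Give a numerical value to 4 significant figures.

We need A² ∫|f|² du = 1, taking the integral from 0 to ∞.
Recall ∫₀^∞ u^m e^(−u/β) du = m!·β^(m+1), the integral (without the A² prefactor) comes out to a^3/4.
Hence A² = 1/[a^3/4].
With a = 1.120: A² = 2.8471 and A = 1.6873.

A ≈ 1.687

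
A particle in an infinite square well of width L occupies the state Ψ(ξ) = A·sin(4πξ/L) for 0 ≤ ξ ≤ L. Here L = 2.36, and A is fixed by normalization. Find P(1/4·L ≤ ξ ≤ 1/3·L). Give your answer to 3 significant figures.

P ≈ 0.0489

The probability is P = ∫ |Ψ|² dξ over [1/4·L, 1/3·L].
Since A² = 1/(L/2), this is the region integral divided by the full normalization integral.
In terms of u = ξ/L (A² and the length scale cancel between numerator and denominator), P = [∫_{1/4}^{1/3} sin(4·π·u)^2 du] / [∫_{0}^{1} sin(4·π·u)^2 du].
An antiderivative of sin(4·π·u)^2 is u/2 - sin(4·π·u)·cos(4·π·u)/(8·π); evaluating from 1/4 to 1/3 gives -√(3)/(32·π) + 1/24, while the full integral is 1/2.
Evaluating gives P = (-√(3)/16 + π/12)/π.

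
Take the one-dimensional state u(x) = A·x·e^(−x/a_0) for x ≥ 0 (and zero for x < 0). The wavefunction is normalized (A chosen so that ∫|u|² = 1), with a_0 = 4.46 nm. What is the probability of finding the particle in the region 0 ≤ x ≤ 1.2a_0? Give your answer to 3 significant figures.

P ≈ 0.430

The probability is P = ∫ |u|² dx over [0, 1.2a_0].
Since A² = 1/(a_0^3/4), this is the region integral divided by the full normalization integral.
Substituting t = x/a_0, A² and the length scale cancel in the ratio: P = ∫_{0}^{1.2} t^2·e^(-2·t) dt / ∫_{0}^{∞} t^2·e^(-2·t) dt.
Using ∫ t^2·e^(-2·t) dt = -(2·t^2 + 2·t + 1)·e^(-2·t)/4, the numerator is 1/4 - 157·e^(-12/5)/100 and the denominator is 1/4.
The result is P = 0.4303.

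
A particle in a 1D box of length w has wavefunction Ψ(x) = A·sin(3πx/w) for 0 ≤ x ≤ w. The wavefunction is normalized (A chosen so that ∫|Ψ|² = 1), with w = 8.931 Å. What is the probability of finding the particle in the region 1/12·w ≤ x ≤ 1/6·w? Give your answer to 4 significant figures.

|Ψ|² is the probability density, so P = ∫_{1/12·w}^{1/6·w} |Ψ|² dx.
With A² fixed by ∫|Ψ|² = 1, i.e. A² = (w/2)^(−1), substitute and integrate.
Substituting u = x/w, A² and the length scale cancel in the ratio: P = ∫_{1/12}^{1/6} sin(3·π·u)^2 du / ∫_{0}^{1} sin(3·π·u)^2 du.
With ∫ sin(3·π·u)^2 du = u/2 - sin(6·π·u)/(12·π) + C, the region integral is 1/(12·π) + 1/24 and the full one is 1/2.
Evaluating gives P = (2 + π)/(12·π).

P ≈ 0.1364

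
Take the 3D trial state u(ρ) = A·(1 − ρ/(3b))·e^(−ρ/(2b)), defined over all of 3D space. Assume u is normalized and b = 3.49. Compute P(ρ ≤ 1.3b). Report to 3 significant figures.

P ≈ 0.213

Integrate the radial probability density 4πρ²|u|² over ρ ≤ 1.3b.
The full normalization integral is A²·[8·π·b^3/3] = 1, fixing A².
Substituting t = ρ/b, A², 4π and the length scale all cancel in the ratio: P = ∫_{0}^{1.3} t^2·(1 - t/3)^2·e^(-t) dt / ∫_{0}^{∞} t^2·(1 - t/3)^2·e^(-t) dt.
Using ∫ t^2·(1 - t/3)^2·e^(-t) dt = (-t^4 + 2·t^3 - 3·t^2 - 6·t - 6)·e^(-t)/9, the numerator is ≈ 0.14183 and the denominator is 2/3.
The region integral divided by the full integral gives P = 0.2127.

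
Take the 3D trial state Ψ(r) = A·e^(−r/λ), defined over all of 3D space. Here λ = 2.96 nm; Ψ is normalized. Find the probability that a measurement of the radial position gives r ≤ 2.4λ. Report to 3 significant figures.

With dV = 4πr²dr, the probability is ∫|Ψ|² dV over r ≤ 2.4λ.
A² is fixed by ∫₀^∞ 4πr²|Ψ|² dr = 1, i.e. A² = (π·λ^3)^(−1).
In terms of u = r/λ (A², 4π and the length scale all cancel between numerator and denominator), P = [∫_{0}^{2.4} u^2·e^(-2·u) du] / [∫_{0}^{∞} u^2·e^(-2·u) du].
An antiderivative of u^2·e^(-2·u) is -(2·u^2 + 2·u + 1)·e^(-2·u)/4; evaluating from 0 to 2.4 gives 1/4 - 433·e^(-24/5)/100, while the full integral is 1/4.
Taking the ratio yields P = 0.8575.

P ≈ 0.857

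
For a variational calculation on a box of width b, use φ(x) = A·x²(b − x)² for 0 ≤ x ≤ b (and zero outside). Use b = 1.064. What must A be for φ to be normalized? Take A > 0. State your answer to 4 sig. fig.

Normalization requires ∫|φ|² dx = 1, integrated from 0 to b.
The integral (without the A² prefactor) comes out to b^9/630.
So A² = (b^9/630)^(−1).
Plugging in b = 1.064 yields A = 18.986.

A ≈ 18.99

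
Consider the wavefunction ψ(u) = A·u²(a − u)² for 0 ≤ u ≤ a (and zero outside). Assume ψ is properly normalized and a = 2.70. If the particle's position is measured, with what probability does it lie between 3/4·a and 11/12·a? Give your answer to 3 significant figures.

The probability is P = ∫ |ψ|² du over [3/4·a, 11/12·a].
With A² fixed by ∫|ψ|² = 1, i.e. A² = (a^9/630)^(−1), substitute and integrate.
In terms of t = u/a (A² and the length scale cancel between numerator and denominator), P = [∫_{3/4}^{11/12} t^4·(1 - t)^4 dt] / [∫_{0}^{1} t^4·(1 - t)^4 dt].
An antiderivative of t^4·(1 - t)^4 is t^5·(70·t^4 - 315·t^3 + 540·t^2 - 420·t + 126)/630; evaluating from 3/4 to 11/12 gives ≈ 0.000077059, while the full integral is 1/630.
The result is P = 0.04855.

P ≈ 0.0485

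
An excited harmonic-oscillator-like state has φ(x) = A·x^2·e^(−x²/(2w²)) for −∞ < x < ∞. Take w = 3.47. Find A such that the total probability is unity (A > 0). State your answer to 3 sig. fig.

Require ∫ |φ|² dx = 1 over the whole domain.
Carrying out the integral gives A² · 3·√(π)·w^5/4.
Setting this equal to 1 gives A² = 1/(3·√(π)·w^5/4).
With w = 3.47: A² = 0.001495 and A = 0.03867.

A ≈ 0.0387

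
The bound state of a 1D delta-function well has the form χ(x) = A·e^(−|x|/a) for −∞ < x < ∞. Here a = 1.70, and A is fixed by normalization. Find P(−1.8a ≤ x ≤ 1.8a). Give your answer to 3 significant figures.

P ≈ 0.973

|χ|² is the probability density, so P = ∫_{−1.8a}^{1.8a} |χ|² dx.
The normalization integral ∫|χ|²dx over the whole domain equals a·A², and A² cancels in the ratio.
Both integrals are even about x = 0, so only the x ≥ 0 halves are needed (the factors of 2 cancel). In terms of u = x/a (A² and the length scale cancel between numerator and denominator), P = [∫_{0}^{1.8} e^(-2·u) du] / [∫_{0}^{∞} e^(-2·u) du].
With ∫ e^(-2·u) du = -e^(-2·u)/2 + C, the region integral is 1/2 - e^(-18/5)/2 and the full one is 1/2.
Evaluating gives P = 0.9727.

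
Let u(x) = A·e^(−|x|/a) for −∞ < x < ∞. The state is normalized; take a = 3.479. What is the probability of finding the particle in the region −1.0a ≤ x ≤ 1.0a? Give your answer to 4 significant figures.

P ≈ 0.8647

|u|² is the probability density, so P = ∫_{−1.0a}^{1.0a} |u|² dx.
With A² fixed by ∫|u|² = 1, i.e. A² = (a)^(−1), substitute and integrate.
Both integrals are even about x = 0, so only the x ≥ 0 halves are needed (the factors of 2 cancel). In terms of t = x/a (A² and the length scale cancel between numerator and denominator), P = [∫_{0}^{1.0} e^(-2·t) dt] / [∫_{0}^{∞} e^(-2·t) dt].
Using ∫ e^(-2·t) dt = -e^(-2·t)/2, the numerator is 1/2 - e^(-2)/2 and the denominator is 1/2.
The result is P = 0.86466.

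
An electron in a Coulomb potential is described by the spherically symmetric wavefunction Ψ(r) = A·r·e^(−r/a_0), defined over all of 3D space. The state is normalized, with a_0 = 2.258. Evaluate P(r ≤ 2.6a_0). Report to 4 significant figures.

With dV = 4πr²dr, the probability is ∫|Ψ|² dV over r ≤ 2.6a_0.
A² is fixed by ∫₀^∞ 4πr²|Ψ|² dr = 1, i.e. A² = (3·π·a_0^5)^(−1).
Let u = r/a_0; then A², 4π and the length scale all cancel, so P = ∫_{0}^{2.6} u^4·e^(-2·u) du ÷ ∫_{0}^{∞} u^4·e^(-2·u) du.
An antiderivative of u^4·e^(-2·u) is -(u^4/2 + u^3 + 3·u^2/2 + 3·u/2 + 3/4)·e^(-2·u); evaluating from 0 to 2.6 gives ≈ 0.445404, while the full integral is 3/4.
This evaluates to P = 0.59387.

P ≈ 0.5939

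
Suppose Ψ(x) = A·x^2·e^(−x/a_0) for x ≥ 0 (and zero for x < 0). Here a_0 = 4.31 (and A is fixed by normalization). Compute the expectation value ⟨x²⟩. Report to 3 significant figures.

By definition ⟨x²⟩ = ∫ x^2 |Ψ(x)|² dx.
Recall ∫₀^∞ x^m e^(−x/β) dx = m!·β^(m+1), evaluating both integrals, ⟨x²⟩ = 15·a_0^2/2.
Putting a_0 = 4.31 gives 139.3.

⟨x^2⟩ ≈ 139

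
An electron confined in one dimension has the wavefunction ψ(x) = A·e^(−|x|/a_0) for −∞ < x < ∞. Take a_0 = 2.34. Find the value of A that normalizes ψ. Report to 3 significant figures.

The normalization condition is ∫|ψ|² dx = 1 from −∞ to ∞.
Recall ∫₀^∞ x^m e^(−x/β) dx = m!·β^(m+1), the integral (without the A² prefactor) comes out to a_0.
Hence A² = 1/[a_0].
With a_0 = 2.34: A² = 0.4274 and A = 0.6537.

A ≈ 0.654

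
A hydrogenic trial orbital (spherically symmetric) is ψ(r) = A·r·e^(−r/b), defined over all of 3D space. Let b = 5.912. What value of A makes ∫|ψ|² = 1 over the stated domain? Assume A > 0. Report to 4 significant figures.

A ≈ 0.003833

The normalization condition is ∫|ψ|² 4πr² dr = 1 from 0 to ∞.
In 3D with spherical symmetry the volume element is 4πr² dr.
With ψ = A·r·e^(−r/b), the integral evaluates to A²·[3·π·b^5].
So A² = (3·π·b^5)^(−1).
Substituting b = 5.912 gives A² = 0.000014691, so A = 0.0038329.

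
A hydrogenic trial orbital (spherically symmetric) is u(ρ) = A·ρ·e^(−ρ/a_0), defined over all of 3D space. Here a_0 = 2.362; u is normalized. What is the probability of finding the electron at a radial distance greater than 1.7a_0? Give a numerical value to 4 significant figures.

With dV = 4πρ²dρ, the probability is ∫|u|² dV over ρ > 1.7a_0.
The full normalization integral is A²·[3·π·a_0^5] = 1, fixing A².
In terms of t = ρ/a_0 (A², 4π and the length scale all cancel between numerator and denominator), P = [∫_{1.7}^{∞} t^4·e^(-2·t) dt] / [∫_{0}^{∞} t^4·e^(-2·t) dt].
With ∫ t^4·e^(-2·t) dt = -(t^4/2 + t^3 + 3·t^2/2 + 3·t/2 + 3/4)·e^(-2·t) + C, the region integral is ≈ 0.558136 and the full one is 3/4.
The region integral divided by the full integral gives P = 0.74418.

P ≈ 0.7442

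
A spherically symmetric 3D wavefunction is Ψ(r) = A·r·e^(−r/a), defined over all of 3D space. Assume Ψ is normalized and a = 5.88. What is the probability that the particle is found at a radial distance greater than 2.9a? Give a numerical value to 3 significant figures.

P = ∫ |Ψ|² 4πr² dr over r > 2.9a.
Normalization gives A² = 1/(3·π·a^5).
In terms of u = r/a (A², 4π and the length scale all cancel between numerator and denominator), P = [∫_{2.9}^{∞} u^4·e^(-2·u) du] / [∫_{0}^{∞} u^4·e^(-2·u) du].
An antiderivative of u^4·e^(-2·u) is -(u^4/2 + u^3 + 3·u^2/2 + 3·u/2 + 3/4)·e^(-2·u); evaluating from 2.9 to ∞ gives ≈ 0.23454, while the full integral is 3/4.
Taking the ratio yields P = 0.3127.

P ≈ 0.313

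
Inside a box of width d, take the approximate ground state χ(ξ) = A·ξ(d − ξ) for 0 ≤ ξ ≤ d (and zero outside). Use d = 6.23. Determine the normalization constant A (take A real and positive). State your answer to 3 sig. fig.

Normalization requires ∫|χ|² dξ = 1, integrated from 0 to d.
Expanding the polynomial and integrating term by term, ∫|χ|² dξ = A²·(d^5/30).
So A² = (d^5/30)^(−1).
Substituting d = 6.23 gives A² = 0.003197, so A = 0.05654.

A ≈ 0.0565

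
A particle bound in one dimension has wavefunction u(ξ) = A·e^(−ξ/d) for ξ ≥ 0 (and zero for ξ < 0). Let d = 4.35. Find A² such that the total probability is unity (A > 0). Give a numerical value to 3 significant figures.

A^2 ≈ 0.460

Require ∫ |u|² dξ = 1 over the whole domain.
Using ∫₀^∞ ξⁿ e^(−αξ) dξ = n!/αⁿ⁺¹, carrying out the integral gives A² · d/2.
Hence A² = 1/[d/2].
Substituting d = 4.35 gives A² = 0.4598, so A = 0.6781.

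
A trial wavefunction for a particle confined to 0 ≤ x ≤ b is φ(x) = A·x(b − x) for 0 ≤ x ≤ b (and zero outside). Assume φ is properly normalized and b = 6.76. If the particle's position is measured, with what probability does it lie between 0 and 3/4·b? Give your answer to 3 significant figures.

P ≈ 0.896

P = ∫_{0}^{3/4·b} |φ(x)|² dx.
The normalization integral ∫|φ|²dx over the whole domain equals b^5/30·A², and A² cancels in the ratio.
In terms of u = x/b (A² and the length scale cancel between numerator and denominator), P = [∫_{0}^{3/4} u^2·(1 - u)^2 du] / [∫_{0}^{1} u^2·(1 - u)^2 du].
An antiderivative of u^2·(1 - u)^2 is u^3·(6·u^2 - 15·u + 10)/30; evaluating from 0 to 3/4 gives 153/5120, while the full integral is 1/30.
Evaluating gives P = 459/512.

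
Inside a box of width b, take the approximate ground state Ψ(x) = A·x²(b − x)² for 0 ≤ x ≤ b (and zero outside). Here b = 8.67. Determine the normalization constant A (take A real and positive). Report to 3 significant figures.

A ≈ 0.00151

The normalization condition is ∫|Ψ|² dx = 1 from 0 to b.
Expanding the polynomial and integrating term by term, carrying out the integral gives A² · b^9/630.
Setting this equal to 1 gives A² = 1/(b^9/630).
Substituting b = 8.67 gives A² = 0.000002276, so A = 0.001509.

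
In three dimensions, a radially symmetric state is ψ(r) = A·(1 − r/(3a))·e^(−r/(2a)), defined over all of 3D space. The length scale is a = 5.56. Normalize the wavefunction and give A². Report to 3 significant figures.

Require ∫ |ψ|² 4πr² dr = 1 over the whole domain.
Recall ∫₀^∞ r^m e^(−r/β) dr = m!·β^(m+1), carrying out the integral gives A² · 8·π·a^3/3.
Setting this equal to 1 gives A² = 1/(8·π·a^3/3).
Plugging in a = 5.56 yields A = 0.02635.

A^2 ≈ 0.000694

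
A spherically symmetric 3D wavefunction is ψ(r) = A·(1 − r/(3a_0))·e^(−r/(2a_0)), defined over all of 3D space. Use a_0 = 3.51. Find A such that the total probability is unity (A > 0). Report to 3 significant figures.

We need A² ∫|f|² 4πr² dr = 1, taking the integral from 0 to ∞.
(Spherical symmetry: dV = 4πr² dr.)
Recall ∫₀^∞ r^m e^(−r/β) dr = m!·β^(m+1), ∫|ψ|² 4πr² dr = A²·(8·π·a_0^3/3).
Plugging in a_0 = 3.51 yields A = 0.05254.

A ≈ 0.0525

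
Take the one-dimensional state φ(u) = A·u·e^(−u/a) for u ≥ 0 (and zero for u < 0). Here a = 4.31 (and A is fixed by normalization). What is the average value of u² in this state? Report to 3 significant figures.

By definition ⟨u²⟩ = ∫ u^2 |φ(u)|² du.
Recall ∫₀^∞ u^m e^(−u/β) du = m!·β^(m+1), evaluating both integrals, ⟨u²⟩ = 3·a^2.
With a = 4.31, ⟨u^2⟩ = 55.73.

⟨u^2⟩ ≈ 55.7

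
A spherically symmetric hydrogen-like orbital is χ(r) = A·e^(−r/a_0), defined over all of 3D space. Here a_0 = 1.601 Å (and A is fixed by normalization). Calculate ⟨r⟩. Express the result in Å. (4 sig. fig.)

The expectation value is the |χ|²-weighted average of r: ∫ r|χ|² 4πr² dr.
The ratio of the moment integral to the normalization integral gives ⟨r⟩ = 3·a_0/2.
Putting a_0 = 1.601 gives 2.4015.

⟨r⟩ ≈ 2.402 Å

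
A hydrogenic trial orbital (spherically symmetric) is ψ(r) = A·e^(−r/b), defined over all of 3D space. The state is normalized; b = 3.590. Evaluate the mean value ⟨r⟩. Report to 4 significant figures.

⟨r⟩ ≈ 5.385

⟨r⟩ = ∫ r |ψ|² 4πr² dr over the full domain.
With ∫₀^∞ r^3 e^(−αr) dr = 3!/α^4, evaluating both integrals, ⟨r⟩ = 3·b/2.
Putting b = 3.590 gives 5.3850.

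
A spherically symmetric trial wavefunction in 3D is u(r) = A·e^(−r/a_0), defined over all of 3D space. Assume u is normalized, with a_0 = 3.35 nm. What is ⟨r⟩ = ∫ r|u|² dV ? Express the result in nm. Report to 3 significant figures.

⟨r⟩ = ∫ r |u|² 4πr² dr over the full domain.
With ∫₀^∞ r^3 e^(−αr) dr = 3!/α^4, evaluating both integrals, ⟨r⟩ = 3·a_0/2.
Putting a_0 = 3.35 gives 5.025.

⟨r⟩ ≈ 5.03 nm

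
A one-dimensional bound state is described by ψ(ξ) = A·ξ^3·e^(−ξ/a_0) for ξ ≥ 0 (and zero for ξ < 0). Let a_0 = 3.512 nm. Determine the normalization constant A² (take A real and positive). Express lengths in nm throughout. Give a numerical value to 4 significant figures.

A^2 ≈ 0.00002698 nm^(-7)

Normalization requires ∫|ψ|² dξ = 1, integrated from 0 to ∞.
∫|ψ|² dξ = A²·(45·a_0^7/8).
Plugging in a_0 = 3.512 yields A = 0.0051940.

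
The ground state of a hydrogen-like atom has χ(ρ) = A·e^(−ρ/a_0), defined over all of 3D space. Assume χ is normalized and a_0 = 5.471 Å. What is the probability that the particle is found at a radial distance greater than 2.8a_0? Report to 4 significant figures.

P ≈ 0.08239

P = ∫ |χ|² 4πρ² dρ over ρ > 2.8a_0.
The full normalization integral is A²·[π·a_0^3] = 1, fixing A².
Let u = ρ/a_0; then A², 4π and the length scale all cancel, so P = ∫_{2.8}^{∞} u^2·e^(-2·u) du ÷ ∫_{0}^{∞} u^2·e^(-2·u) du.
An antiderivative of u^2·e^(-2·u) is -(2·u^2 + 2·u + 1)·e^(-2·u)/4; evaluating from 2.8 to ∞ gives 557·e^(-28/5)/100, while the full integral is 1/4.
The region integral divided by the full integral gives P = 0.082388.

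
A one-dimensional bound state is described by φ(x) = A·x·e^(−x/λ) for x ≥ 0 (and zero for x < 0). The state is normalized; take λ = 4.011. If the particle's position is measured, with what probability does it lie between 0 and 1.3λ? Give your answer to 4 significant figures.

P ≈ 0.4816

|φ|² is the probability density, so P = ∫_{0}^{1.3λ} |φ|² dx.
The normalization integral ∫|φ|²dx over the whole domain equals λ^3/4·A², and A² cancels in the ratio.
Substituting u = x/λ, A² and the length scale cancel in the ratio: P = ∫_{0}^{1.3} u^2·e^(-2·u) du / ∫_{0}^{∞} u^2·e^(-2·u) du.
An antiderivative of u^2·e^(-2·u) is -(2·u^2 + 2·u + 1)·e^(-2·u)/4; evaluating from 0 to 1.3 gives 1/4 - 349·e^(-13/5)/200, while the full integral is 1/4.
Evaluating gives P = 0.48157.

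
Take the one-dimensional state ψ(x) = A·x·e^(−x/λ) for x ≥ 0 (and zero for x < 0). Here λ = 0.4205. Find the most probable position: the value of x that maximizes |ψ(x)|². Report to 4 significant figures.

x ≈ 0.4205

The maximum of |ψ(x)|² occurs where its derivative vanishes.
Solving yields x = λ.
With λ = 0.4205, the most probable position is 0.42050.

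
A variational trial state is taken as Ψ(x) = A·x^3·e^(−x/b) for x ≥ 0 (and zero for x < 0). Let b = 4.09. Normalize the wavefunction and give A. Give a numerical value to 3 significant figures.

A ≈ 0.00305

Require ∫ |Ψ|² dx = 1 over the whole domain.
∫|Ψ|² dx = A²·(45·b^7/8).
So A² = (45·b^7/8)^(−1).
Plugging in b = 4.09 yields A = 0.003047.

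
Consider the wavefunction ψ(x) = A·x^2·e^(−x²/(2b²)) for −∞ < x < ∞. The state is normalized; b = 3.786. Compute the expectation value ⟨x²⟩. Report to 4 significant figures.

⟨x^2⟩ ≈ 35.83

⟨x²⟩ = ∫ x^2 |ψ|² dx over the full domain.
With ∫_{−∞}^{∞} x^(2m) e^(−αx²) dx = (2m−1)!!·√π / (2^m α^(m+1/2)), the ratio of the moment integral to the normalization integral gives ⟨x²⟩ = 5·b^2/2.
Putting b = 3.786 gives 35.834.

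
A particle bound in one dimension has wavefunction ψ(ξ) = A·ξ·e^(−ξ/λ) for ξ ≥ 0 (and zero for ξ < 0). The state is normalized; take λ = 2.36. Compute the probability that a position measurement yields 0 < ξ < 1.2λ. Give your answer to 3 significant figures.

P ≈ 0.430

The probability is P = ∫ |ψ|² dξ over [0, 1.2λ].
With A² fixed by ∫|ψ|² = 1, i.e. A² = (λ^3/4)^(−1), substitute and integrate.
Substituting u = ξ/λ, A² and the length scale cancel in the ratio: P = ∫_{0}^{1.2} u^2·e^(-2·u) du / ∫_{0}^{∞} u^2·e^(-2·u) du.
An antiderivative of u^2·e^(-2·u) is -(2·u^2 + 2·u + 1)·e^(-2·u)/4; evaluating from 0 to 1.2 gives 1/4 - 157·e^(-12/5)/100, while the full integral is 1/4.
Evaluating gives P = 0.4303.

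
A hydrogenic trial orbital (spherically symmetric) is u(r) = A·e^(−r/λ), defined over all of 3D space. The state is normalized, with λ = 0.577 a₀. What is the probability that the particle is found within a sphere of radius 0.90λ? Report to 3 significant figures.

P ≈ 0.269

Integrate the radial probability density 4πr²|u|² over r ≤ 0.90λ.
A² is fixed by ∫₀^∞ 4πr²|u|² dr = 1, i.e. A² = (π·λ^3)^(−1).
In terms of t = r/λ (A², 4π and the length scale all cancel between numerator and denominator), P = [∫_{0}^{0.90} t^2·e^(-2·t) dt] / [∫_{0}^{∞} t^2·e^(-2·t) dt].
With ∫ t^2·e^(-2·t) dt = -(2·t^2 + 2·t + 1)·e^(-2·t)/4 + C, the region integral is 1/4 - 221·e^(-9/5)/200 and the full one is 1/4.
Taking the ratio yields P = 0.2694.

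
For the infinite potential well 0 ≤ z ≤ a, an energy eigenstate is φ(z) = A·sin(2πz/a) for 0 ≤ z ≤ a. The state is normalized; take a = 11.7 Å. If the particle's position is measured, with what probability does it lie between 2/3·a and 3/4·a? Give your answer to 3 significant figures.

P ≈ 0.152

The probability is P = ∫ |φ|² dz over [2/3·a, 3/4·a].
With A² fixed by ∫|φ|² = 1, i.e. A² = (a/2)^(−1), substitute and integrate.
Substituting u = z/a, A² and the length scale cancel in the ratio: P = ∫_{2/3}^{3/4} sin(2·π·u)^2 du / ∫_{0}^{1} sin(2·π·u)^2 du.
With ∫ sin(2·π·u)^2 du = u/2 - sin(4·π·u)/(8·π) + C, the region integral is √(3)/(16·π) + 1/24 and the full one is 1/2.
The result is P = (√(3)/8 + π/12)/π.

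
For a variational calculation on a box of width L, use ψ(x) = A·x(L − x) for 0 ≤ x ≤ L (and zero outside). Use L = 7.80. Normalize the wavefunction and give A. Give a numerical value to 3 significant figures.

Require ∫ |ψ|² dx = 1 over the whole domain.
With ψ = A·x(L − x), the integral evaluates to A²·[L^5/30].
Substituting L = 7.80 gives A² = 0.001039, so A = 0.03223.

A ≈ 0.0322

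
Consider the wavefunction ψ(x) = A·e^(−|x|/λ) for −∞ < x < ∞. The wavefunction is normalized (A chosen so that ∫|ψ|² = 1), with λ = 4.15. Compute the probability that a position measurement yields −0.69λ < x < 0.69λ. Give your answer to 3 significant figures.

|ψ|² is the probability density, so P = ∫_{−0.69λ}^{0.69λ} |ψ|² dx.
With A² fixed by ∫|ψ|² = 1, i.e. A² = (λ)^(−1), substitute and integrate.
By symmetry take twice the x ≥ 0 contribution in numerator and denominator; the 2's cancel. Let u = x/λ; then A² and the length scale cancel, so P = ∫_{0}^{0.69} e^(-2·u) du ÷ ∫_{0}^{∞} e^(-2·u) du.
An antiderivative of e^(-2·u) is -e^(-2·u)/2; evaluating from 0 to 0.69 gives 1/2 - e^(-69/50)/2, while the full integral is 1/2.
The result is P = 0.7484.

P ≈ 0.748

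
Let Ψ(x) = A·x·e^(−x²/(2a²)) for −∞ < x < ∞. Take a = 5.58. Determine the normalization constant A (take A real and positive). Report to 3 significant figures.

Require ∫ |Ψ|² dx = 1 over the whole domain.
The integral (without the A² prefactor) comes out to √(π)·a^3/2.
So A² = (√(π)·a^3/2)^(−1).
With a = 5.58: A² = 0.006495 and A = 0.08059.

A ≈ 0.0806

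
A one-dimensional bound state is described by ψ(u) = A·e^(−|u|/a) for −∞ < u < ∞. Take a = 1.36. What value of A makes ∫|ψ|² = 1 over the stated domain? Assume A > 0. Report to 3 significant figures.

Require ∫ |ψ|² du = 1 over the whole domain.
The integral (without the A² prefactor) comes out to a.
Setting this equal to 1 gives A² = 1/(a).
Substituting a = 1.36 gives A² = 0.7353, so A = 0.8575.

A ≈ 0.857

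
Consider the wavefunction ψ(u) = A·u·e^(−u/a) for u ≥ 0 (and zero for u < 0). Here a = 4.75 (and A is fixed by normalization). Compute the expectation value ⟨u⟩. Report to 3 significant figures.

⟨u⟩ ≈ 7.13

By definition ⟨u⟩ = ∫ u |ψ(u)|² du.
Since the A² factors cancel between numerator and denominator, ⟨u⟩ = 3·a/2.
Putting a = 4.75 gives 7.125.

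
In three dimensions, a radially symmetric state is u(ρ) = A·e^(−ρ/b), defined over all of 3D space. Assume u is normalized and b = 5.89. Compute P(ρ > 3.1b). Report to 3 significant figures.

With dV = 4πρ²dρ, the probability is ∫|u|² dV over ρ > 3.1b.
Normalization gives A² = 1/(π·b^3).
In terms of t = ρ/b (A², 4π and the length scale all cancel between numerator and denominator), P = [∫_{3.1}^{∞} t^2·e^(-2·t) dt] / [∫_{0}^{∞} t^2·e^(-2·t) dt].
Using ∫ t^2·e^(-2·t) dt = -(2·t^2 + 2·t + 1)·e^(-2·t)/4, the numerator is 1321·e^(-31/5)/200 and the denominator is 1/4.
The region integral divided by the full integral gives P = 0.05362.

P ≈ 0.0536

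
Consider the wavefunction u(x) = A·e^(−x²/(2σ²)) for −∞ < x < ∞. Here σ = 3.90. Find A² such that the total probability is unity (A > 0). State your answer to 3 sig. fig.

A^2 ≈ 0.145

The normalization condition is ∫|u|² dx = 1 from −∞ to ∞.
With ∫_{−∞}^{∞} x^(2m) e^(−αx²) dx = (2m−1)!!·√π / (2^m α^(m+1/2)), carrying out the integral gives A² · √(π)·σ.
With σ = 3.90: A² = 0.1447 and A = 0.3803.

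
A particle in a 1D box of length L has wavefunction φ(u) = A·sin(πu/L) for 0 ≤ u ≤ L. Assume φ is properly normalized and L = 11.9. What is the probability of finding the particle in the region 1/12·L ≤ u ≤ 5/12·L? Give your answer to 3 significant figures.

|φ|² is the probability density, so P = ∫_{1/12·L}^{5/12·L} |φ|² du.
Since A² = 1/(L/2), this is the region integral divided by the full normalization integral.
Substituting t = u/L, A² and the length scale cancel in the ratio: P = ∫_{1/12}^{5/12} sin(π·t)^2 dt / ∫_{0}^{1} sin(π·t)^2 dt.
With ∫ sin(π·t)^2 dt = t/2 - sin(2·π·t)/(4·π) + C, the region integral is 1/6 and the full one is 1/2.
This works out to P = 1/3.

P ≈ 0.333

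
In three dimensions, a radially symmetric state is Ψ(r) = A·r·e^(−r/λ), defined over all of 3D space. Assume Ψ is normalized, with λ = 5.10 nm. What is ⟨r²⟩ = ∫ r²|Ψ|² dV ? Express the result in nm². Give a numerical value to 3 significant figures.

The expectation value is the |Ψ|²-weighted average of r^2: ∫ r^2|Ψ|² 4πr² dr.
Since the A² factors cancel between numerator and denominator, ⟨r²⟩ = 15·λ^2/2.
Putting λ = 5.10 gives 195.1.

⟨r^2⟩ ≈ 195 nm^2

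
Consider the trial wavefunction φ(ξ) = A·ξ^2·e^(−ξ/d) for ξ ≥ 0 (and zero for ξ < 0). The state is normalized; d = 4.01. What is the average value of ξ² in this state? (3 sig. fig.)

The expectation value is the |φ|²-weighted average of ξ^2: ∫ ξ^2|φ|² dξ.
Using ∫₀^∞ ξⁿ e^(−αξ) dξ = n!/αⁿ⁺¹, evaluating both integrals, ⟨ξ²⟩ = 15·d^2/2.
Putting d = 4.01 gives 120.6.

⟨ξ^2⟩ ≈ 121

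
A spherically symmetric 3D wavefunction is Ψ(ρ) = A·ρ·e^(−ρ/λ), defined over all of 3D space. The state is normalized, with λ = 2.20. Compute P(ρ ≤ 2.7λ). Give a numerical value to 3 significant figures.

P ≈ 0.627

P = ∫ |Ψ|² 4πρ² dρ over ρ ≤ 2.7λ.
A² is fixed by ∫₀^∞ 4πρ²|Ψ|² dρ = 1, i.e. A² = (3·π·λ^5)^(−1).
Substituting u = ρ/λ, A², 4π and the length scale all cancel in the ratio: P = ∫_{0}^{2.7} u^4·e^(-2·u) du / ∫_{0}^{∞} u^4·e^(-2·u) du.
Using ∫ u^4·e^(-2·u) du = -(u^4/2 + u^3 + 3·u^2/2 + 3·u/2 + 3/4)·e^(-2·u), the numerator is ≈ 0.47002 and the denominator is 3/4.
This evaluates to P = 0.6267.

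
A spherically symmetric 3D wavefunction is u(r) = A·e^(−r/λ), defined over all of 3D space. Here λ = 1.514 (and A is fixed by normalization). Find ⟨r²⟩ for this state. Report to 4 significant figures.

⟨r^2⟩ ≈ 6.877

⟨r²⟩ = ∫ r^2 |u|² 4πr² dr over the full domain.
Recall ∫₀^∞ r^m e^(−r/β) dr = m!·β^(m+1), since the A² factors cancel between numerator and denominator, ⟨r²⟩ = 3·λ^2.
With λ = 1.514, ⟨r^2⟩ = 6.8766.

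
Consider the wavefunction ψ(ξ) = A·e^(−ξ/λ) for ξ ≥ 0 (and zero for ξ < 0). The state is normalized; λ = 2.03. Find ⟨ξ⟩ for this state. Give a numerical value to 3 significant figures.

The expectation value is the |ψ|²-weighted average of ξ: ∫ ξ|ψ|² dξ.
With ∫₀^∞ ξ^1 e^(−αξ) dξ = 1!/α^2, evaluating both integrals, ⟨ξ⟩ = λ/2.
With λ = 2.03, ⟨ξ⟩ = 1.015.

⟨ξ⟩ ≈ 1.02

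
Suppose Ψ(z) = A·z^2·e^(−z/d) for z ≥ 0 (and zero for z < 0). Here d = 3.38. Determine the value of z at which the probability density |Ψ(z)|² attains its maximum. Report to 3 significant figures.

Set d/dz [|Ψ(z)|²] = 0 and solve for z > 0.
Solving yields z = 2·d.
With d = 3.38, the most probable position is 6.760.

z ≈ 6.76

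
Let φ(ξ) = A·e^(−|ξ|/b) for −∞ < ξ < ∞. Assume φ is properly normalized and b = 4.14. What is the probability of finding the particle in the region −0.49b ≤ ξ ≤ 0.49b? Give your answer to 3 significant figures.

|φ|² is the probability density, so P = ∫_{−0.49b}^{0.49b} |φ|² dξ.
With A² fixed by ∫|φ|² = 1, i.e. A² = (b)^(−1), substitute and integrate.
Both integrals are even about ξ = 0, so only the ξ ≥ 0 halves are needed (the factors of 2 cancel). Let u = ξ/b; then A² and the length scale cancel, so P = ∫_{0}^{0.49} e^(-2·u) du ÷ ∫_{0}^{∞} e^(-2·u) du.
An antiderivative of e^(-2·u) is -e^(-2·u)/2; evaluating from 0 to 0.49 gives 1/2 - e^(-49/50)/2, while the full integral is 1/2.
Evaluating gives P = 0.6247.

P ≈ 0.625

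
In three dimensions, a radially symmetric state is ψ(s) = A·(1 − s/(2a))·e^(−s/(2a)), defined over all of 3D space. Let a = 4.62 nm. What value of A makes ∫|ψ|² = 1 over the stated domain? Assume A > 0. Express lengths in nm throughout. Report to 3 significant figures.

The normalization condition is ∫|ψ|² 4πs² ds = 1 from 0 to ∞.
(Spherical symmetry: dV = 4πs² ds.)
With ψ = A·(1 − s/(2a))·e^(−s/(2a)), the integral evaluates to A²·[8·π·a^3].
Hence A² = 1/[8·π·a^3].
Plugging in a = 4.62 yields A = 0.02009.

A ≈ 0.0201 nm^(-3/2)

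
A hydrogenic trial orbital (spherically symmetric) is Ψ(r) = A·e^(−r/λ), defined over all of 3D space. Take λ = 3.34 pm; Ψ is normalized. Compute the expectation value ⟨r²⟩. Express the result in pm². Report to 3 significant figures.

⟨r^2⟩ ≈ 33.5 pm^2

By definition ⟨r²⟩ = ∫ r^2 |Ψ(r)|² 4πr² dr.
With ∫₀^∞ r^4 e^(−αr) dr = 4!/α^5, since the A² factors cancel between numerator and denominator, ⟨r²⟩ = 3·λ^2.
With λ = 3.34, ⟨r^2⟩ = 33.47.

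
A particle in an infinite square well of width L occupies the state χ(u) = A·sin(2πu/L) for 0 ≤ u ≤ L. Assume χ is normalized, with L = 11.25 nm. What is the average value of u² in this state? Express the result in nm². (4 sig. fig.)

⟨u^2⟩ ≈ 40.58 nm^2

The expectation value is the |χ|²-weighted average of u^2: ∫ u^2|χ|² du.
With ∫₀^L sin²(nπu/L) du = L/2, evaluating both integrals, ⟨u²⟩ = -L^2/(8·π^2) + L^2/3.
With L = 11.25, ⟨u^2⟩ = 40.585.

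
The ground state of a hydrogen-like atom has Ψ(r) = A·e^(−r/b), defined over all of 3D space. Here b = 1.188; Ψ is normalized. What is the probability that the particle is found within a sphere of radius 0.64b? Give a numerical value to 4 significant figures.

P ≈ 0.1383

P = ∫ |Ψ|² 4πr² dr over r ≤ 0.64b.
A² is fixed by ∫₀^∞ 4πr²|Ψ|² dr = 1, i.e. A² = (π·b^3)^(−1).
Let u = r/b; then A², 4π and the length scale all cancel, so P = ∫_{0}^{0.64} u^2·e^(-2·u) du ÷ ∫_{0}^{∞} u^2·e^(-2·u) du.
Using ∫ u^2·e^(-2·u) du = -(2·u^2 + 2·u + 1)·e^(-2·u)/4, the numerator is 1/4 - 1937·e^(-32/25)/2500 and the denominator is 1/4.
Taking the ratio yields P = 0.13831.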